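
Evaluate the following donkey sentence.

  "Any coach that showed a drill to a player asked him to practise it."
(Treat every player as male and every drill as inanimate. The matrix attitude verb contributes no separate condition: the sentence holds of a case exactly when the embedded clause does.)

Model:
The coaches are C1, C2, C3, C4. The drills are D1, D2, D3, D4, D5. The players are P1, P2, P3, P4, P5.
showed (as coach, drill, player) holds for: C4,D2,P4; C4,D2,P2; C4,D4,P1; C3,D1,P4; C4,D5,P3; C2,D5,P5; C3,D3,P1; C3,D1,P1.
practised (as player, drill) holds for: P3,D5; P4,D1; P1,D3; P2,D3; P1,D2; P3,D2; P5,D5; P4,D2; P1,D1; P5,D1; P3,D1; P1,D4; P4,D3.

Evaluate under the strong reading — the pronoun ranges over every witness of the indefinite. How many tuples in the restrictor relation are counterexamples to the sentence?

"him" takes "a player" as antecedent and "it" takes "a drill"; both are donkey pronouns co-varying with the restrictor.
Strong reading: for every (c,d,p) with showed(c,d,p), practised(p,d).
Restrictor triples: (C2,D5,P5)→practised(P5,D5) ✓  (C3,D1,P1)→practised(P1,D1) ✓  (C3,D1,P4)→practised(P4,D1) ✓  (C3,D3,P1)→practised(P1,D3) ✓  (C4,D2,P2)→practised(P2,D2) ✗  (C4,D2,P4)→practised(P4,D2) ✓  (C4,D4,P1)→practised(P1,D4) ✓  (C4,D5,P3)→practised(P3,D5) ✓
Counterexamples (restrictor triples failing the scope): 1.

1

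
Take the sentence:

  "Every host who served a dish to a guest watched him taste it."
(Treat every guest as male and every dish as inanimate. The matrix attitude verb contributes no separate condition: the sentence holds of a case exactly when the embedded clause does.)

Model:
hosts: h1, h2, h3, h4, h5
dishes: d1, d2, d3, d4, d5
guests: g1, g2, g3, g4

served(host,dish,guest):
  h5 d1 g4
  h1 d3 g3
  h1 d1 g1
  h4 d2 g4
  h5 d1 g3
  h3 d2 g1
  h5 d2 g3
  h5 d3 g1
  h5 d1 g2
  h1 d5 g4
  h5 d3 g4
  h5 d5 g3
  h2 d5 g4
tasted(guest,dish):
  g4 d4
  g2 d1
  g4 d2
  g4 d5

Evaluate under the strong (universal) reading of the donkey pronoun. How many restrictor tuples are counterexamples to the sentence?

9

"him" takes "a guest" as antecedent and "it" takes "a dish"; both are donkey pronouns co-varying with the restrictor.
Strong reading: for every (h,d,g) with served(h,d,g), tasted(g,d).
Restrictor triples: (h1,d1,g1)→tasted(g1,d1) ✗  (h1,d3,g3)→tasted(g3,d3) ✗  (h1,d5,g4)→tasted(g4,d5) ✓  (h2,d5,g4)→tasted(g4,d5) ✓  (h3,d2,g1)→tasted(g1,d2) ✗  (h4,d2,g4)→tasted(g4,d2) ✓  (h5,d1,g2)→tasted(g2,d1) ✓  (h5,d1,g3)→tasted(g3,d1) ✗  (h5,d1,g4)→tasted(g4,d1) ✗  (h5,d2,g3)→tasted(g3,d2) ✗  (h5,d3,g1)→tasted(g1,d3) ✗  (h5,d3,g4)→tasted(g4,d3) ✗  (h5,d5,g3)→tasted(g3,d5) ✗
Counterexamples (restrictor triples failing the scope): 9.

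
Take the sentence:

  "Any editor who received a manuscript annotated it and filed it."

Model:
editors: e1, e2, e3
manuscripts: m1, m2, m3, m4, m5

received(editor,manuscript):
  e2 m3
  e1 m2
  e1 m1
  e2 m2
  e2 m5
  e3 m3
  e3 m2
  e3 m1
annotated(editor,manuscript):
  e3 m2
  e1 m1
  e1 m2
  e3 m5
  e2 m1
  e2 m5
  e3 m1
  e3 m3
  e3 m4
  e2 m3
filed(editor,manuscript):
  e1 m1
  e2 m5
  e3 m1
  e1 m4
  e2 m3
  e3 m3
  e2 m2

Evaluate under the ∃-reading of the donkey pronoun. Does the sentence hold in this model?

"it" takes "a manuscript" as antecedent — a donkey pronoun bound across the clause boundary.
Weak reading: every editor e with some received-manuscript has at least one received-manuscript m such that annotated(e,m) ∧ filed(e,m).
Per editor: e1:✓  e2:✓  e3:✓
Every editor in the restrictor has a witness.

True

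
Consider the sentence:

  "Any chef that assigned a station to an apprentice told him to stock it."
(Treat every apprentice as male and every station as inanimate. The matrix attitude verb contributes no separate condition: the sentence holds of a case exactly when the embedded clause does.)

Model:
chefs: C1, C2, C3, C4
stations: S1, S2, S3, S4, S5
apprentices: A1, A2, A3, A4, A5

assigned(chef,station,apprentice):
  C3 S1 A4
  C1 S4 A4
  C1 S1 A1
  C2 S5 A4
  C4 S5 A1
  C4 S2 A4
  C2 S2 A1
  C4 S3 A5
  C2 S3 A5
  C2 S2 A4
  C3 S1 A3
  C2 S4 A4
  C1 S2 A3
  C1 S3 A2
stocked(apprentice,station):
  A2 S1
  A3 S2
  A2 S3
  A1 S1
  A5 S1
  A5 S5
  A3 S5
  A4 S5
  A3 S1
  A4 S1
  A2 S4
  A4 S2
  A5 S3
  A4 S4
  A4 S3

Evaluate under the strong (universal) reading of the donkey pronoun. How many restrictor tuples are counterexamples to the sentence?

2

"him" takes "an apprentice" as antecedent and "it" takes "a station"; both are donkey pronouns co-varying with the restrictor.
Strong reading: for every (c,s,a) with assigned(c,s,a), stocked(a,s).
Restrictor triples: (C1,S1,A1)→stocked(A1,S1) ✓  (C1,S2,A3)→stocked(A3,S2) ✓  (C1,S3,A2)→stocked(A2,S3) ✓  (C1,S4,A4)→stocked(A4,S4) ✓  (C2,S2,A1)→stocked(A1,S2) ✗  (C2,S2,A4)→stocked(A4,S2) ✓  (C2,S3,A5)→stocked(A5,S3) ✓  (C2,S4,A4)→stocked(A4,S4) ✓  (C2,S5,A4)→stocked(A4,S5) ✓  (C3,S1,A3)→stocked(A3,S1) ✓  (C3,S1,A4)→stocked(A4,S1) ✓  (C4,S2,A4)→stocked(A4,S2) ✓  (C4,S3,A5)→stocked(A5,S3) ✓  (C4,S5,A1)→stocked(A1,S5) ✗
Counterexamples (restrictor triples failing the scope): 2.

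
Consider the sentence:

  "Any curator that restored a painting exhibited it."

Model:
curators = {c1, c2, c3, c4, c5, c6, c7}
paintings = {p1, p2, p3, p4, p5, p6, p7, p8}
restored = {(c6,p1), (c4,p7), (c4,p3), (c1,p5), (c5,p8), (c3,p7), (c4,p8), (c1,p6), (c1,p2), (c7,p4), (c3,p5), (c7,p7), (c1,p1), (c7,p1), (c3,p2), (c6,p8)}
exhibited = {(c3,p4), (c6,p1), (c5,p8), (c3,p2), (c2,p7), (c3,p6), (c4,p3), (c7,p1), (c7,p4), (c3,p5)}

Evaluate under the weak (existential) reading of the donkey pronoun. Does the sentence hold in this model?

False

"it" takes "a painting" as antecedent — a donkey pronoun bound across the clause boundary.
Weak reading: every curator c with some restored-painting has at least one restored-painting p such that exhibited(c,p).
Per curator: c1:✗  c3:✓  c4:✓  c5:✓  c6:✓  c7:✓
c1 has no witness among its restored-paintings.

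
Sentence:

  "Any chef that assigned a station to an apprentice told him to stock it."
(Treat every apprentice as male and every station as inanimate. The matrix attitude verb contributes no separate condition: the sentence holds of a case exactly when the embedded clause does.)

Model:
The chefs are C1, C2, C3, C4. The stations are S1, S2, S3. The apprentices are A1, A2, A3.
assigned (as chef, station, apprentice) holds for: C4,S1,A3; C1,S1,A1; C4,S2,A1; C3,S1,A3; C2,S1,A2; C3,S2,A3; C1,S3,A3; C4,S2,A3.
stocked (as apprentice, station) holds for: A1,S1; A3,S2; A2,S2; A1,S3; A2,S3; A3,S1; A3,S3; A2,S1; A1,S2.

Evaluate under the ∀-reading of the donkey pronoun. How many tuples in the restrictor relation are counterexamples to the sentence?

"him" takes "an apprentice" as antecedent and "it" takes "a station"; both are donkey pronouns co-varying with the restrictor.
Strong reading: for every (c,s,a) with assigned(c,s,a), stocked(a,s).
Restrictor triples: (C1,S1,A1)→stocked(A1,S1) ✓  (C1,S3,A3)→stocked(A3,S3) ✓  (C2,S1,A2)→stocked(A2,S1) ✓  (C3,S1,A3)→stocked(A3,S1) ✓  (C3,S2,A3)→stocked(A3,S2) ✓  (C4,S1,A3)→stocked(A3,S1) ✓  (C4,S2,A1)→stocked(A1,S2) ✓  (C4,S2,A3)→stocked(A3,S2) ✓
Counterexamples (restrictor triples failing the scope): 0.

0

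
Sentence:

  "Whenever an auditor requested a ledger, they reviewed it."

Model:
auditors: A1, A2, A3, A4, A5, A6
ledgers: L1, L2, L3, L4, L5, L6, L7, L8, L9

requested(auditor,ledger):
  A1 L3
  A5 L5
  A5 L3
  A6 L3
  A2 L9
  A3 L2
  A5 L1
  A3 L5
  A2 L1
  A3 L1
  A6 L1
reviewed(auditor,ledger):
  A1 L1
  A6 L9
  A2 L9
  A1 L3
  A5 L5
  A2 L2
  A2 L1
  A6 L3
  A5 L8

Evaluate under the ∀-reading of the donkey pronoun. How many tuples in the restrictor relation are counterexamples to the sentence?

"it" takes "a ledger" as antecedent — a donkey pronoun bound across the clause boundary.
Strong reading: for every (a,l) with requested(a,l), reviewed(a,l).
Restrictor pairs: (A1,L3) ✓  (A2,L1) ✓  (A2,L9) ✓  (A3,L1) ✗  (A3,L2) ✗  (A3,L5) ✗  (A5,L1) ✗  (A5,L3) ✗  (A5,L5) ✓  (A6,L1) ✗  (A6,L3) ✓
Counterexamples (restrictor pairs failing the scope): 6.

6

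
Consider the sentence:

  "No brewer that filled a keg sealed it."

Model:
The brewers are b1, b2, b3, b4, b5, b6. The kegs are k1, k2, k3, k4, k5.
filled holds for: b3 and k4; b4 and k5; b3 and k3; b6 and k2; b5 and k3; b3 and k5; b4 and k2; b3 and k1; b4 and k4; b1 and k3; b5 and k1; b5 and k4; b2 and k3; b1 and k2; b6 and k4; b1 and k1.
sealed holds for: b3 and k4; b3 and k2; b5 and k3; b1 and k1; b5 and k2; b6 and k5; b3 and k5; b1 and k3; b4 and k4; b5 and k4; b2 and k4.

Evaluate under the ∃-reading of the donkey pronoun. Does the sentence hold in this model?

"it" takes "a keg" as antecedent — a donkey pronoun bound across the clause boundary.
Truth condition: for no (b,k) with filled(b,k) does sealed(b,k) hold.
Restrictor pairs — does the scope hold? (b1,k1):holds  (b1,k2):fails  (b1,k3):holds  (b2,k3):fails  (b3,k1):fails  (b3,k3):fails  (b3,k4):holds  (b3,k5):holds  (b4,k2):fails  (b4,k4):holds  (b4,k5):fails  (b5,k1):fails  (b5,k3):holds  (b5,k4):holds  (b6,k2):fails  (b6,k4):fails
Scope holds for 7 pair(s), so the sentence is false.

False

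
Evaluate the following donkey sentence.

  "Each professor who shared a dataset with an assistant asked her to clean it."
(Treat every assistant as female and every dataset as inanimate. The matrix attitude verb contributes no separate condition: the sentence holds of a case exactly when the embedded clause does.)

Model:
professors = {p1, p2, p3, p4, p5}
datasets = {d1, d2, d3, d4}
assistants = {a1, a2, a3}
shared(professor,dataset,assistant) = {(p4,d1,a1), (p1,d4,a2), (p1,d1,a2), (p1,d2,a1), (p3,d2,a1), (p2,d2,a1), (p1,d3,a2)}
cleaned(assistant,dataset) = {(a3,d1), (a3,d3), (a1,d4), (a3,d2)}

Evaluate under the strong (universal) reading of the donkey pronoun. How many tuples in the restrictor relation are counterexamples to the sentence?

7

"her" takes "an assistant" as antecedent and "it" takes "a dataset"; both are donkey pronouns co-varying with the restrictor.
Strong reading: for every (p,d,a) with shared(p,d,a), cleaned(a,d).
Restrictor triples: (p1,d1,a2)→cleaned(a2,d1) ✗  (p1,d2,a1)→cleaned(a1,d2) ✗  (p1,d3,a2)→cleaned(a2,d3) ✗  (p1,d4,a2)→cleaned(a2,d4) ✗  (p2,d2,a1)→cleaned(a1,d2) ✗  (p3,d2,a1)→cleaned(a1,d2) ✗  (p4,d1,a1)→cleaned(a1,d1) ✗
Counterexamples (restrictor triples failing the scope): 7.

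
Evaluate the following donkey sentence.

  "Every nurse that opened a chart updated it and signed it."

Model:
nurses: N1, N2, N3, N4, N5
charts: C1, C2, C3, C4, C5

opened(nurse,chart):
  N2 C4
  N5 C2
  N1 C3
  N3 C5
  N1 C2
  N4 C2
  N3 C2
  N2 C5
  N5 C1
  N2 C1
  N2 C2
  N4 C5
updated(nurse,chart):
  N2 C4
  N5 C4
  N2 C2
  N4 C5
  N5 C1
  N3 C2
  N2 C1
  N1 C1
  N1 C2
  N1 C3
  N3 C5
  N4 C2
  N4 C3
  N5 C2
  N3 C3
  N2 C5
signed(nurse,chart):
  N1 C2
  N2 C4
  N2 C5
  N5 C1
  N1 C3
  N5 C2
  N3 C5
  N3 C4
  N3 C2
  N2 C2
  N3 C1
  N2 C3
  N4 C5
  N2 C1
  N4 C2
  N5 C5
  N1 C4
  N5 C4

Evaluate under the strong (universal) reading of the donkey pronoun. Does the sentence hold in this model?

True

"it" takes "a chart" as antecedent — a donkey pronoun bound across the clause boundary.
Strong reading: for every (n,c) with opened(n,c), updated(n,c) ∧ signed(n,c).
Restrictor pairs: (N1,C2) ✓  (N1,C3) ✓  (N2,C1) ✓  (N2,C2) ✓  (N2,C4) ✓  (N2,C5) ✓  (N3,C2) ✓  (N3,C5) ✓  (N4,C2) ✓  (N4,C5) ✓  (N5,C1) ✓  (N5,C2) ✓
Every restrictor pair satisfies the scope.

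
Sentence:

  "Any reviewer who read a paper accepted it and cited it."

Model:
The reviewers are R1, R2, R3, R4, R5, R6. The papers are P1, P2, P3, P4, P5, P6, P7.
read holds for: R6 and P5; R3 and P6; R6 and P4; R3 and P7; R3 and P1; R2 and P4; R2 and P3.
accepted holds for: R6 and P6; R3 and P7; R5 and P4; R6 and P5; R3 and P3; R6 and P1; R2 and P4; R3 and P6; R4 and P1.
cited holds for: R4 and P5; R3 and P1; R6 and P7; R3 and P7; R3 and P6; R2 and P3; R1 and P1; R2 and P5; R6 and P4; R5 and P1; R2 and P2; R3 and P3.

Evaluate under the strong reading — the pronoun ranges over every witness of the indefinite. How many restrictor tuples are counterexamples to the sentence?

5

"it" takes "a paper" as antecedent — a donkey pronoun bound across the clause boundary.
Strong reading: for every (r,p) with read(r,p), accepted(r,p) ∧ cited(r,p).
Restrictor pairs: (R2,P3) ✗  (R2,P4) ✗  (R3,P1) ✗  (R3,P6) ✓  (R3,P7) ✓  (R6,P4) ✗  (R6,P5) ✗
Counterexamples (restrictor pairs failing the scope): 5.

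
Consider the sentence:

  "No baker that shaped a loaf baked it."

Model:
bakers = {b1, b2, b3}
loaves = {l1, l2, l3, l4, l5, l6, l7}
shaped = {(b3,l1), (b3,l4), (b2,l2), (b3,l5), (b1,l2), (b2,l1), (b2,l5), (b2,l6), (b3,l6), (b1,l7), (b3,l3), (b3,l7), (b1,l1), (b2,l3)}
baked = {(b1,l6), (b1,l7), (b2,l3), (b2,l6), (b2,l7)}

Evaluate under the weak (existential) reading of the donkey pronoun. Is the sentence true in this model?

"it" takes "a loaf" as antecedent — a donkey pronoun bound across the clause boundary.
Truth condition: for no (b,l) with shaped(b,l) does baked(b,l) hold.
Restrictor pairs — does the scope hold? (b1,l1):fails  (b1,l2):fails  (b1,l7):holds  (b2,l1):fails  (b2,l2):fails  (b2,l3):holds  (b2,l5):fails  (b2,l6):holds  (b3,l1):fails  (b3,l3):fails  (b3,l4):fails  (b3,l5):fails  (b3,l6):fails  (b3,l7):fails
Scope holds for 3 pair(s), so the sentence is false.

False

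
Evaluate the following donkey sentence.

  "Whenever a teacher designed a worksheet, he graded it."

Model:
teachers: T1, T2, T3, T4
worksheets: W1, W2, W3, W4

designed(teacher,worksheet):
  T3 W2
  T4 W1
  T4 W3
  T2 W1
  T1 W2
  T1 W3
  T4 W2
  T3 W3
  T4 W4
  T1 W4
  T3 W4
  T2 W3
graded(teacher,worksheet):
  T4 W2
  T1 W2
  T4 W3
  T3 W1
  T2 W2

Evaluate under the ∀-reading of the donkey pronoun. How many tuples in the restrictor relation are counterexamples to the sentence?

"it" takes "a worksheet" as antecedent — a donkey pronoun bound across the clause boundary.
Strong reading: for every (t,w) with designed(t,w), graded(t,w).
Restrictor pairs: (T1,W2) ✓  (T1,W3) ✗  (T1,W4) ✗  (T2,W1) ✗  (T2,W3) ✗  (T3,W2) ✗  (T3,W3) ✗  (T3,W4) ✗  (T4,W1) ✗  (T4,W2) ✓  (T4,W3) ✓  (T4,W4) ✗
Counterexamples (restrictor pairs failing the scope): 9.

9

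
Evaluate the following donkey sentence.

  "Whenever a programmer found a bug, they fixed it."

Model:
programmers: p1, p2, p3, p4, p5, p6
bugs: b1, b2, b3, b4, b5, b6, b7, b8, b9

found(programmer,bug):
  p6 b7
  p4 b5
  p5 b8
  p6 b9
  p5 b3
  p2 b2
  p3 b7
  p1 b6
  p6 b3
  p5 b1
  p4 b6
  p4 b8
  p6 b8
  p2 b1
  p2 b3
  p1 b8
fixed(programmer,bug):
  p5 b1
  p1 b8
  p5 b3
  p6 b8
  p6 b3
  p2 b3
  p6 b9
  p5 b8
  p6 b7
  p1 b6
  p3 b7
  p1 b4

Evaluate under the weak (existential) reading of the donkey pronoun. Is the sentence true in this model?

"it" takes "a bug" as antecedent — a donkey pronoun bound across the clause boundary.
Weak reading: every programmer p with some found-bug has at least one found-bug b such that fixed(p,b).
Per programmer: p1:✓  p2:✓  p3:✓  p4:✗  p5:✓  p6:✓
p4 has no witness among its found-bugs.

False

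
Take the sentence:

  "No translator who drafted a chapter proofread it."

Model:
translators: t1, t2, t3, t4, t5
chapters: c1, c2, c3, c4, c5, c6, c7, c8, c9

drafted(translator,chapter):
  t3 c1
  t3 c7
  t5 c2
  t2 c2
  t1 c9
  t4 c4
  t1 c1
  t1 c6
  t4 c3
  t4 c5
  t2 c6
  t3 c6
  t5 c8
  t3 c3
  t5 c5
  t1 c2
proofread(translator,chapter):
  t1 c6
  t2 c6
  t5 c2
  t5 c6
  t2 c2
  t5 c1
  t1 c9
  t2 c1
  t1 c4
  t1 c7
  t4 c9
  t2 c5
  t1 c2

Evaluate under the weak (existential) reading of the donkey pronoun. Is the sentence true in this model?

False

"it" takes "a chapter" as antecedent — a donkey pronoun bound across the clause boundary.
Truth condition: for no (t,c) with drafted(t,c) does proofread(t,c) hold.
Restrictor pairs — does the scope hold? (t1,c1):fails  (t1,c2):holds  (t1,c6):holds  (t1,c9):holds  (t2,c2):holds  (t2,c6):holds  (t3,c1):fails  (t3,c3):fails  (t3,c6):fails  (t3,c7):fails  (t4,c3):fails  (t4,c4):fails  (t4,c5):fails  (t5,c2):holds  (t5,c5):fails  (t5,c8):fails
Scope holds for 6 pair(s), so the sentence is false.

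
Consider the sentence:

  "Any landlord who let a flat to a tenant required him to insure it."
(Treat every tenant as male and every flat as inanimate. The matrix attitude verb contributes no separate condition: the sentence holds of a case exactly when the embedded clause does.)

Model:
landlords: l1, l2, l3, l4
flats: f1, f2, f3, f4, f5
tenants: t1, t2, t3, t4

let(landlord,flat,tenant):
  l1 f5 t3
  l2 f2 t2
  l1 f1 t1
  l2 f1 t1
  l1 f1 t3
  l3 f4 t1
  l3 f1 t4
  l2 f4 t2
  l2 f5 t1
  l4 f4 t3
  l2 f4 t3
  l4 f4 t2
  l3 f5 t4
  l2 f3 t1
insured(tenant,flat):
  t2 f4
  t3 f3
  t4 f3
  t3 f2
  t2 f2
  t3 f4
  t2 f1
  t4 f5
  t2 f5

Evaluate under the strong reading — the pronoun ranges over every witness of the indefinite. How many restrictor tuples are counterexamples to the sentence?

8

"him" takes "a tenant" as antecedent and "it" takes "a flat"; both are donkey pronouns co-varying with the restrictor.
Strong reading: for every (l,f,t) with let(l,f,t), insured(t,f).
Restrictor triples: (l1,f1,t1)→insured(t1,f1) ✗  (l1,f1,t3)→insured(t3,f1) ✗  (l1,f5,t3)→insured(t3,f5) ✗  (l2,f1,t1)→insured(t1,f1) ✗  (l2,f2,t2)→insured(t2,f2) ✓  (l2,f3,t1)→insured(t1,f3) ✗  (l2,f4,t2)→insured(t2,f4) ✓  (l2,f4,t3)→insured(t3,f4) ✓  (l2,f5,t1)→insured(t1,f5) ✗  (l3,f1,t4)→insured(t4,f1) ✗  (l3,f4,t1)→insured(t1,f4) ✗  (l3,f5,t4)→insured(t4,f5) ✓  (l4,f4,t2)→insured(t2,f4) ✓  (l4,f4,t3)→insured(t3,f4) ✓
Counterexamples (restrictor triples failing the scope): 8.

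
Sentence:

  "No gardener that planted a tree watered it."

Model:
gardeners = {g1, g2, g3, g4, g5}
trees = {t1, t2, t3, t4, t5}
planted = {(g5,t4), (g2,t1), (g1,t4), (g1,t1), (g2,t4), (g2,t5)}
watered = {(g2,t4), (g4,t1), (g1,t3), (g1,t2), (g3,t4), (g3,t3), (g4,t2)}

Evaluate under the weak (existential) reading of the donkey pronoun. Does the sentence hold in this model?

False

"it" takes "a tree" as antecedent — a donkey pronoun bound across the clause boundary.
Truth condition: for no (g,t) with planted(g,t) does watered(g,t) hold.
Restrictor pairs — does the scope hold? (g1,t1):fails  (g1,t4):fails  (g2,t1):fails  (g2,t4):holds  (g2,t5):fails  (g5,t4):fails
Scope holds for 1 pair(s), so the sentence is false.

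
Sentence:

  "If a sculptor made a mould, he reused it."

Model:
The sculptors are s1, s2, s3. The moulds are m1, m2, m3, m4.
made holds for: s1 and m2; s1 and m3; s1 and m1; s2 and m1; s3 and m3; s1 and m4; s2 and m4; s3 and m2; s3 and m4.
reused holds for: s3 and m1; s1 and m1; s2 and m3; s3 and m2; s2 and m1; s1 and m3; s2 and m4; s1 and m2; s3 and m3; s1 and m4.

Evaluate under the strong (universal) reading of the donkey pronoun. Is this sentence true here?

False

"it" takes "a mould" as antecedent — a donkey pronoun bound across the clause boundary.
Strong reading: for every (s,m) with made(s,m), reused(s,m).
Restrictor pairs: (s1,m1) ✓  (s1,m2) ✓  (s1,m3) ✓  (s1,m4) ✓  (s2,m1) ✓  (s2,m4) ✓  (s3,m2) ✓  (s3,m3) ✓  (s3,m4) ✗
Counterexample: (s3,m4) is in made but fails the scope.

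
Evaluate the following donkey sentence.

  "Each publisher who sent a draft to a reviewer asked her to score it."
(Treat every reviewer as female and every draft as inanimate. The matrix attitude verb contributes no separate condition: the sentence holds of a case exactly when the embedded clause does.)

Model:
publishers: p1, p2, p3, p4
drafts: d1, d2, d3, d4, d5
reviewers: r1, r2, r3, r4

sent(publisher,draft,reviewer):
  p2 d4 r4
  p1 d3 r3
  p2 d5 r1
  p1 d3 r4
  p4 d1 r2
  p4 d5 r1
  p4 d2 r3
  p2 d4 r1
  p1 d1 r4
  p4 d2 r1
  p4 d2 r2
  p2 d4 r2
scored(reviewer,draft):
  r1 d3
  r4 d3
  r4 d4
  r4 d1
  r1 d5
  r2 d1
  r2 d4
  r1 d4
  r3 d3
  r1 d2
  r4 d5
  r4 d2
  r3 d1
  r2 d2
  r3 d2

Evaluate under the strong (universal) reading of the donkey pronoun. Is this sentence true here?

"her" takes "a reviewer" as antecedent and "it" takes "a draft"; both are donkey pronouns co-varying with the restrictor.
Strong reading: for every (p,d,r) with sent(p,d,r), scored(r,d).
Restrictor triples: (p1,d1,r4)→scored(r4,d1) ✓  (p1,d3,r3)→scored(r3,d3) ✓  (p1,d3,r4)→scored(r4,d3) ✓  (p2,d4,r1)→scored(r1,d4) ✓  (p2,d4,r2)→scored(r2,d4) ✓  (p2,d4,r4)→scored(r4,d4) ✓  (p2,d5,r1)→scored(r1,d5) ✓  (p4,d1,r2)→scored(r2,d1) ✓  (p4,d2,r1)→scored(r1,d2) ✓  (p4,d2,r2)→scored(r2,d2) ✓  (p4,d2,r3)→scored(r3,d2) ✓  (p4,d5,r1)→scored(r1,d5) ✓
Every restrictor triple satisfies the scope.

True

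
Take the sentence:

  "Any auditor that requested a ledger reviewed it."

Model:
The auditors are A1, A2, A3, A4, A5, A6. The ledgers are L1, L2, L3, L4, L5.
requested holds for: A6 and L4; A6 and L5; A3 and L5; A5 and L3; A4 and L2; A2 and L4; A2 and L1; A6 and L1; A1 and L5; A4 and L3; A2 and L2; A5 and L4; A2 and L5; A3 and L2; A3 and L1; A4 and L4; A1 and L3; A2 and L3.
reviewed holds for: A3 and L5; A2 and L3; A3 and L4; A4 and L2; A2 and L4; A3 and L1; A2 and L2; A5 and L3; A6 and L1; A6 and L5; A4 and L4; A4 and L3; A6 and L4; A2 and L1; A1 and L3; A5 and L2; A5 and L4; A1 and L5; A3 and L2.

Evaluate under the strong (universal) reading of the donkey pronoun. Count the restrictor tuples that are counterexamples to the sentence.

1

"it" takes "a ledger" as antecedent — a donkey pronoun bound across the clause boundary.
Strong reading: for every (a,l) with requested(a,l), reviewed(a,l).
Restrictor pairs: (A1,L3) ✓  (A1,L5) ✓  (A2,L1) ✓  (A2,L2) ✓  (A2,L3) ✓  (A2,L4) ✓  (A2,L5) ✗  (A3,L1) ✓  (A3,L2) ✓  (A3,L5) ✓  (A4,L2) ✓  (A4,L3) ✓  (A4,L4) ✓  (A5,L3) ✓  (A5,L4) ✓  (A6,L1) ✓  (A6,L4) ✓  (A6,L5) ✓
Counterexamples (restrictor pairs failing the scope): 1.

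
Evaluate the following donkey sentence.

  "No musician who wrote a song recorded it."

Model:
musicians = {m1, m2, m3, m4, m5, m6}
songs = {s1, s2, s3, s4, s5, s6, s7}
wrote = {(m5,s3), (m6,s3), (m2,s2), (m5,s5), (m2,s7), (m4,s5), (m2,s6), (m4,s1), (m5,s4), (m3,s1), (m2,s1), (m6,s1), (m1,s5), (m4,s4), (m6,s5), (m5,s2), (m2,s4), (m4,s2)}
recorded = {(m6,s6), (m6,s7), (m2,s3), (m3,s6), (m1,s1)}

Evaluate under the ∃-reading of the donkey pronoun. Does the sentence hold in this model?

True

"it" takes "a song" as antecedent — a donkey pronoun bound across the clause boundary.
Truth condition: for no (m,s) with wrote(m,s) does recorded(m,s) hold.
Restrictor pairs — does the scope hold? (m1,s5):fails  (m2,s1):fails  (m2,s2):fails  (m2,s4):fails  (m2,s6):fails  (m2,s7):fails  (m3,s1):fails  (m4,s1):fails  (m4,s2):fails  (m4,s4):fails  (m4,s5):fails  (m5,s2):fails  (m5,s3):fails  (m5,s4):fails  (m5,s5):fails  (m6,s1):fails  (m6,s3):fails  (m6,s5):fails
Scope holds for no restrictor pair, so the sentence is true.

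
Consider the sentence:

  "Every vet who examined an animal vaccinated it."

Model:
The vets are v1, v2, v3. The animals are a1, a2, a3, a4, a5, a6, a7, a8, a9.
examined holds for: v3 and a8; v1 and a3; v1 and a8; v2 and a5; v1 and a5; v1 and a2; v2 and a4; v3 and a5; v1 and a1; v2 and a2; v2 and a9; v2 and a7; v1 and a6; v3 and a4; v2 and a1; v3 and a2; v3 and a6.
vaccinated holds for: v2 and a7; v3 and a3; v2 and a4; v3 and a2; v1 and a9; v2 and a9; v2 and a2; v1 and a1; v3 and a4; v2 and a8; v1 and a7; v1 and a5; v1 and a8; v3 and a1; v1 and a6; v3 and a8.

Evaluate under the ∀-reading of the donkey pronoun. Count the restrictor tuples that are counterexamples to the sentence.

"it" takes "an animal" as antecedent — a donkey pronoun bound across the clause boundary.
Strong reading: for every (v,a) with examined(v,a), vaccinated(v,a).
Restrictor pairs: (v1,a1) ✓  (v1,a2) ✗  (v1,a3) ✗  (v1,a5) ✓  (v1,a6) ✓  (v1,a8) ✓  (v2,a1) ✗  (v2,a2) ✓  (v2,a4) ✓  (v2,a5) ✗  (v2,a7) ✓  (v2,a9) ✓  (v3,a2) ✓  (v3,a4) ✓  (v3,a5) ✗  (v3,a6) ✗  (v3,a8) ✓
Counterexamples (restrictor pairs failing the scope): 6.

6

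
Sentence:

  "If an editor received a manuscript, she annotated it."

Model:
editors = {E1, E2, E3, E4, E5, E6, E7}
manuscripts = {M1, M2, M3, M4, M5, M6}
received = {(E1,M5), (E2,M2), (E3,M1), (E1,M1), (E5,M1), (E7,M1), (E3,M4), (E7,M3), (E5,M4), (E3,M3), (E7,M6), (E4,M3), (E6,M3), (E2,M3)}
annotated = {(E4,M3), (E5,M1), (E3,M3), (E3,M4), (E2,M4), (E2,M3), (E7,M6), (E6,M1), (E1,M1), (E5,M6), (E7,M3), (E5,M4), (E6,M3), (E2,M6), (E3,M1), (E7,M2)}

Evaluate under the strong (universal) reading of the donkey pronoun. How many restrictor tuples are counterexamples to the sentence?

"it" takes "a manuscript" as antecedent — a donkey pronoun bound across the clause boundary.
Strong reading: for every (e,m) with received(e,m), annotated(e,m).
Restrictor pairs: (E1,M1) ✓  (E1,M5) ✗  (E2,M2) ✗  (E2,M3) ✓  (E3,M1) ✓  (E3,M3) ✓  (E3,M4) ✓  (E4,M3) ✓  (E5,M1) ✓  (E5,M4) ✓  (E6,M3) ✓  (E7,M1) ✗  (E7,M3) ✓  (E7,M6) ✓
Counterexamples (restrictor pairs failing the scope): 3.

3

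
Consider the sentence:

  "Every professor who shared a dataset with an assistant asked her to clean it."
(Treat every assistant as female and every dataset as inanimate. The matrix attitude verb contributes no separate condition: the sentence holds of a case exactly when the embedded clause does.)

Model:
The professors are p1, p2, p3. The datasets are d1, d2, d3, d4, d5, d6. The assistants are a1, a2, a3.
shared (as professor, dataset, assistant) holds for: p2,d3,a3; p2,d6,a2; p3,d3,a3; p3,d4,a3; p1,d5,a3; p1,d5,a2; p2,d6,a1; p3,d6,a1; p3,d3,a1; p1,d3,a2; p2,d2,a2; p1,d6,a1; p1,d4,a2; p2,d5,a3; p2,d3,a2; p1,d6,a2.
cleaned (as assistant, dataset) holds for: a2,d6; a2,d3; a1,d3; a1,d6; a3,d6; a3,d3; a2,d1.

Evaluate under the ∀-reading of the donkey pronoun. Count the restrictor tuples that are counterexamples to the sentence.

6

"her" takes "an assistant" as antecedent and "it" takes "a dataset"; both are donkey pronouns co-varying with the restrictor.
Strong reading: for every (p,d,a) with shared(p,d,a), cleaned(a,d).
Restrictor triples: (p1,d3,a2)→cleaned(a2,d3) ✓  (p1,d4,a2)→cleaned(a2,d4) ✗  (p1,d5,a2)→cleaned(a2,d5) ✗  (p1,d5,a3)→cleaned(a3,d5) ✗  (p1,d6,a1)→cleaned(a1,d6) ✓  (p1,d6,a2)→cleaned(a2,d6) ✓  (p2,d2,a2)→cleaned(a2,d2) ✗  (p2,d3,a2)→cleaned(a2,d3) ✓  (p2,d3,a3)→cleaned(a3,d3) ✓  (p2,d5,a3)→cleaned(a3,d5) ✗  (p2,d6,a1)→cleaned(a1,d6) ✓  (p2,d6,a2)→cleaned(a2,d6) ✓  (p3,d3,a1)→cleaned(a1,d3) ✓  (p3,d3,a3)→cleaned(a3,d3) ✓  (p3,d4,a3)→cleaned(a3,d4) ✗  (p3,d6,a1)→cleaned(a1,d6) ✓
Counterexamples (restrictor triples failing the scope): 6.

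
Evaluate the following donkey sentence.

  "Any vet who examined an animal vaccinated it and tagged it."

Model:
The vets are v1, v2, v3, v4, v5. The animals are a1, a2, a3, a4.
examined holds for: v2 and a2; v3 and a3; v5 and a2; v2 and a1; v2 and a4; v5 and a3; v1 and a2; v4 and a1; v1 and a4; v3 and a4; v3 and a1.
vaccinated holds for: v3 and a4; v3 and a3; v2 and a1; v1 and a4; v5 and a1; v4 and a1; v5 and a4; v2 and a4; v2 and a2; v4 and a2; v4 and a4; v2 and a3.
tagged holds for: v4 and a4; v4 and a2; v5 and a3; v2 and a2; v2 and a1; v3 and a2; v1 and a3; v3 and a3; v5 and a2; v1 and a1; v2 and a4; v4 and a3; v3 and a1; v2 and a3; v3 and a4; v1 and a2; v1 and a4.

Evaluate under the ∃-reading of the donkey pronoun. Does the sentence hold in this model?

False

"it" takes "an animal" as antecedent — a donkey pronoun bound across the clause boundary.
Weak reading: every vet v with some examined-animal has at least one examined-animal a such that vaccinated(v,a) ∧ tagged(v,a).
Per vet: v1:✓  v2:✓  v3:✓  v4:✗  v5:✗
v4 has no witness among its examined-animals.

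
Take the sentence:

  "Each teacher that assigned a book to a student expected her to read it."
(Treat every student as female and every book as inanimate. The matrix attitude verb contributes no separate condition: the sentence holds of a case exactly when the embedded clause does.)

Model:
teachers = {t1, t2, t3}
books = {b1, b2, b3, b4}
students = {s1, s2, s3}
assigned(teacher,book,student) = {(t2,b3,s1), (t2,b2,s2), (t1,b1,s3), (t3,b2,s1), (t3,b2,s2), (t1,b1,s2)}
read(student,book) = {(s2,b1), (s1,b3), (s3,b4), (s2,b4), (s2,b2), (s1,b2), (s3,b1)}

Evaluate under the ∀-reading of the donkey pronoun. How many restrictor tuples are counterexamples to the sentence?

0

"her" takes "a student" as antecedent and "it" takes "a book"; both are donkey pronouns co-varying with the restrictor.
Strong reading: for every (t,b,s) with assigned(t,b,s), read(s,b).
Restrictor triples: (t1,b1,s2)→read(s2,b1) ✓  (t1,b1,s3)→read(s3,b1) ✓  (t2,b2,s2)→read(s2,b2) ✓  (t2,b3,s1)→read(s1,b3) ✓  (t3,b2,s1)→read(s1,b2) ✓  (t3,b2,s2)→read(s2,b2) ✓
Counterexamples (restrictor triples failing the scope): 0.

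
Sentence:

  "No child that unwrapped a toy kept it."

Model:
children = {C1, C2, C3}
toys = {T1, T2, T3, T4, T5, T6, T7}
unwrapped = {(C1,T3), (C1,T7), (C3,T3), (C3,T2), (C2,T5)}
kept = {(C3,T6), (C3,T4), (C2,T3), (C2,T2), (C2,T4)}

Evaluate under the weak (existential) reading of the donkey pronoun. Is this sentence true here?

"it" takes "a toy" as antecedent — a donkey pronoun bound across the clause boundary.
Truth condition: for no (c,t) with unwrapped(c,t) does kept(c,t) hold.
Restrictor pairs — does the scope hold? (C1,T3):fails  (C1,T7):fails  (C2,T5):fails  (C3,T2):fails  (C3,T3):fails
Scope holds for no restrictor pair, so the sentence is true.

True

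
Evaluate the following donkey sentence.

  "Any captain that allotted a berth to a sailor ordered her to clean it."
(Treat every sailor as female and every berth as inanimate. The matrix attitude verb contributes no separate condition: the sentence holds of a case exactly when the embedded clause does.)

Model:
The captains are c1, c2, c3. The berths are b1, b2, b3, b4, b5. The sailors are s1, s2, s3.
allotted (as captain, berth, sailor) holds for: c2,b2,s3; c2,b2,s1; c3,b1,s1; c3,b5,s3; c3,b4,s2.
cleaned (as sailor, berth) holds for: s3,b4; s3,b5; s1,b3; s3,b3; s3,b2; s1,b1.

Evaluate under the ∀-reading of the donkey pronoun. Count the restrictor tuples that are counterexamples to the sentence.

2

"her" takes "a sailor" as antecedent and "it" takes "a berth"; both are donkey pronouns co-varying with the restrictor.
Strong reading: for every (c,b,s) with allotted(c,b,s), cleaned(s,b).
Restrictor triples: (c2,b2,s1)→cleaned(s1,b2) ✗  (c2,b2,s3)→cleaned(s3,b2) ✓  (c3,b1,s1)→cleaned(s1,b1) ✓  (c3,b4,s2)→cleaned(s2,b4) ✗  (c3,b5,s3)→cleaned(s3,b5) ✓
Counterexamples (restrictor triples failing the scope): 2.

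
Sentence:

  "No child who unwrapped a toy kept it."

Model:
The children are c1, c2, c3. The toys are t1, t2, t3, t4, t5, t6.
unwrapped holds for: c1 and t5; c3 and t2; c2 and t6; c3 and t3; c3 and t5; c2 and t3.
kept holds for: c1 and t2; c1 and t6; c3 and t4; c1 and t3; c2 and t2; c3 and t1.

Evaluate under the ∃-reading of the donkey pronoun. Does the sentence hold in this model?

"it" takes "a toy" as antecedent — a donkey pronoun bound across the clause boundary.
Truth condition: for no (c,t) with unwrapped(c,t) does kept(c,t) hold.
Restrictor pairs — does the scope hold? (c1,t5):fails  (c2,t3):fails  (c2,t6):fails  (c3,t2):fails  (c3,t3):fails  (c3,t5):fails
Scope holds for no restrictor pair, so the sentence is true.

True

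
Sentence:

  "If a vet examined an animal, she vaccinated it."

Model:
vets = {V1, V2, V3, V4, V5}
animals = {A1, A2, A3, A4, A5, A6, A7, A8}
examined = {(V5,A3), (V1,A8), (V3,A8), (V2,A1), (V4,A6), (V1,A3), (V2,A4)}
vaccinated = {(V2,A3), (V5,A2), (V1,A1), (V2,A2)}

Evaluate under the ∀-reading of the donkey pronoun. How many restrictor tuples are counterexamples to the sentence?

7

"it" takes "an animal" as antecedent — a donkey pronoun bound across the clause boundary.
Strong reading: for every (v,a) with examined(v,a), vaccinated(v,a).
Restrictor pairs: (V1,A3) ✗  (V1,A8) ✗  (V2,A1) ✗  (V2,A4) ✗  (V3,A8) ✗  (V4,A6) ✗  (V5,A3) ✗
Counterexamples (restrictor pairs failing the scope): 7.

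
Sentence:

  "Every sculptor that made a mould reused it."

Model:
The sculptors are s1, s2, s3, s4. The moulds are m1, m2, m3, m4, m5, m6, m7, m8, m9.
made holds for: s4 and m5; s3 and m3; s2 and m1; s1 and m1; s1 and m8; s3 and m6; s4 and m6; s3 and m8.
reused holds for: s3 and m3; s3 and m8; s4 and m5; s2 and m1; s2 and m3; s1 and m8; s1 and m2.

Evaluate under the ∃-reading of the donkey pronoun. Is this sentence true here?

True

"it" takes "a mould" as antecedent — a donkey pronoun bound across the clause boundary.
Weak reading: every sculptor s with some made-mould has at least one made-mould m such that reused(s,m).
Per sculptor: s1:✓  s2:✓  s3:✓  s4:✓
Every sculptor in the restrictor has a witness.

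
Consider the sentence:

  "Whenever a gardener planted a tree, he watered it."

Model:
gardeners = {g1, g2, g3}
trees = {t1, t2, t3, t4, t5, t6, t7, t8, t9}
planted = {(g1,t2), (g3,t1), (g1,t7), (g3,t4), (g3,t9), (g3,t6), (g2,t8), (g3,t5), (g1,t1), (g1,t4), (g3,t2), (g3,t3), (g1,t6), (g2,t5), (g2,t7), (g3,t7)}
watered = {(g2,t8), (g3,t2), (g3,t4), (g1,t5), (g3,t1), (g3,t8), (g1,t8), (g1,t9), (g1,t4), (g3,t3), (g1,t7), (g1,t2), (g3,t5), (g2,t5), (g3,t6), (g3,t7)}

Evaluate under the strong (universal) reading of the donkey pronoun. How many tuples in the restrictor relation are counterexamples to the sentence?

4

"it" takes "a tree" as antecedent — a donkey pronoun bound across the clause boundary.
Strong reading: for every (g,t) with planted(g,t), watered(g,t).
Restrictor pairs: (g1,t1) ✗  (g1,t2) ✓  (g1,t4) ✓  (g1,t6) ✗  (g1,t7) ✓  (g2,t5) ✓  (g2,t7) ✗  (g2,t8) ✓  (g3,t1) ✓  (g3,t2) ✓  (g3,t3) ✓  (g3,t4) ✓  (g3,t5) ✓  (g3,t6) ✓  (g3,t7) ✓  (g3,t9) ✗
Counterexamples (restrictor pairs failing the scope): 4.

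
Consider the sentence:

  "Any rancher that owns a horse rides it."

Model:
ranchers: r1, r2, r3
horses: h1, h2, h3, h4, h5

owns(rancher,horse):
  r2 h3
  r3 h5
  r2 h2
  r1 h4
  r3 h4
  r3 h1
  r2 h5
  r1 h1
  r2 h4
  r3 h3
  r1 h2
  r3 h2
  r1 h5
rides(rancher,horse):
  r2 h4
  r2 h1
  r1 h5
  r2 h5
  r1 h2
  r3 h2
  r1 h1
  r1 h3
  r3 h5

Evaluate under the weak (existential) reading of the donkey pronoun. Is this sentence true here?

True

"it" takes "a horse" as antecedent — a donkey pronoun bound across the clause boundary.
Weak reading: every rancher r with some owns-horse has at least one owns-horse h such that rides(r,h).
Per rancher: r1:✓  r2:✓  r3:✓
Every rancher in the restrictor has a witness.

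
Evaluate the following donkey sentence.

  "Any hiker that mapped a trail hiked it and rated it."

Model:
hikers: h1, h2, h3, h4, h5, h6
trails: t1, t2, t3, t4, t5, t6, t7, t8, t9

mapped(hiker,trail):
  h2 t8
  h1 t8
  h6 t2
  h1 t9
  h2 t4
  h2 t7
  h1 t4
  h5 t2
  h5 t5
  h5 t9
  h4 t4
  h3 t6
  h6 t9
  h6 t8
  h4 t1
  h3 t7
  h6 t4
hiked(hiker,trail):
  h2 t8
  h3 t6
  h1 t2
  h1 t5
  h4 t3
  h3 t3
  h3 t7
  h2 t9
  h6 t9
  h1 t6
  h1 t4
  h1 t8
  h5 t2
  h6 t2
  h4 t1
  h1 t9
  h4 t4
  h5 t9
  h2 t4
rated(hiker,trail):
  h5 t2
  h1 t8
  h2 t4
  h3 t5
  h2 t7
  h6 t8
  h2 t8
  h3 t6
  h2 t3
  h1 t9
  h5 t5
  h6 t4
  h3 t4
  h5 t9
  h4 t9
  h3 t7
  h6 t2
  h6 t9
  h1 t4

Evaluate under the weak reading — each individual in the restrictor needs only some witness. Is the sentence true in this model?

False

"it" takes "a trail" as antecedent — a donkey pronoun bound across the clause boundary.
Weak reading: every hiker h with some mapped-trail has at least one mapped-trail t such that hiked(h,t) ∧ rated(h,t).
Per hiker: h1:✓  h2:✓  h3:✓  h4:✗  h5:✓  h6:✓
h4 has no witness among its mapped-trails.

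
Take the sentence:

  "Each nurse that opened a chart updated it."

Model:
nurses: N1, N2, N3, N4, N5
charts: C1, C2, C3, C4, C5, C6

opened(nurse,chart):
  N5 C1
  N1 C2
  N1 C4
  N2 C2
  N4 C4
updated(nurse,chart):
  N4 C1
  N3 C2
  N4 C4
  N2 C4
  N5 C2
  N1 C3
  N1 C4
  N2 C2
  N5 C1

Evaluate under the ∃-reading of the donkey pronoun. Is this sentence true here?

"it" takes "a chart" as antecedent — a donkey pronoun bound across the clause boundary.
Weak reading: every nurse n with some opened-chart has at least one opened-chart c such that updated(n,c).
Per nurse: N1:✓  N2:✓  N4:✓  N5:✓
Every nurse in the restrictor has a witness.

True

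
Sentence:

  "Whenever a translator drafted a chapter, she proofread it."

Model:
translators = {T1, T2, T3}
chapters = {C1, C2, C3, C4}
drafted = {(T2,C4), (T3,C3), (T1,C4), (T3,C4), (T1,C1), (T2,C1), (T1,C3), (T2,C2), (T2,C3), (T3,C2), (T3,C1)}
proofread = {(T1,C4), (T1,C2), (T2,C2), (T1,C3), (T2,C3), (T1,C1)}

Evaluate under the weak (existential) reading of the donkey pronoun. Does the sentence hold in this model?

"it" takes "a chapter" as antecedent — a donkey pronoun bound across the clause boundary.
Weak reading: every translator t with some drafted-chapter has at least one drafted-chapter c such that proofread(t,c).
Per translator: T1:✓  T2:✓  T3:✗
T3 has no witness among its drafted-chapters.

False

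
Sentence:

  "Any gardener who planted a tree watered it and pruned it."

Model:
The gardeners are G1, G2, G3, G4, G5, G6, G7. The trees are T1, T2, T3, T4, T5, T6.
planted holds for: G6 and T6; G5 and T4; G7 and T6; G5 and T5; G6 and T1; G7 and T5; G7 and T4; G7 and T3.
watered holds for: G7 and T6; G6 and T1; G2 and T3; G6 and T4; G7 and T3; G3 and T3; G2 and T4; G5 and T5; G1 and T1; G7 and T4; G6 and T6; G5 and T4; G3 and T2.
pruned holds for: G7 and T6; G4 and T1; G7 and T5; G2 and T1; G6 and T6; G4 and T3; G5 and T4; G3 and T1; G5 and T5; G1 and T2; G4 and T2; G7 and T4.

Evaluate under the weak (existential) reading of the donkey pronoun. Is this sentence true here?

"it" takes "a tree" as antecedent — a donkey pronoun bound across the clause boundary.
Weak reading: every gardener g with some planted-tree has at least one planted-tree t such that watered(g,t) ∧ pruned(g,t).
Per gardener: G5:✓  G6:✓  G7:✓
Every gardener in the restrictor has a witness.

True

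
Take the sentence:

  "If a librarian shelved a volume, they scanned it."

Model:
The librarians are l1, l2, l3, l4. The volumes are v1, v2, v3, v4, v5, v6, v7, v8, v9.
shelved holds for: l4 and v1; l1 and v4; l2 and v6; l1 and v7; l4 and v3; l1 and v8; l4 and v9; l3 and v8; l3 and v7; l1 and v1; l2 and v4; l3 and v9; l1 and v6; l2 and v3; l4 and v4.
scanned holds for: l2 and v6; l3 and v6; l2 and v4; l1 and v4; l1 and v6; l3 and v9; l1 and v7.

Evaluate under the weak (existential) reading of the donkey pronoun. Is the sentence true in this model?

False

"it" takes "a volume" as antecedent — a donkey pronoun bound across the clause boundary.
Weak reading: every librarian l with some shelved-volume has at least one shelved-volume v such that scanned(l,v).
Per librarian: l1:✓  l2:✓  l3:✓  l4:✗
l4 has no witness among its shelved-volumes.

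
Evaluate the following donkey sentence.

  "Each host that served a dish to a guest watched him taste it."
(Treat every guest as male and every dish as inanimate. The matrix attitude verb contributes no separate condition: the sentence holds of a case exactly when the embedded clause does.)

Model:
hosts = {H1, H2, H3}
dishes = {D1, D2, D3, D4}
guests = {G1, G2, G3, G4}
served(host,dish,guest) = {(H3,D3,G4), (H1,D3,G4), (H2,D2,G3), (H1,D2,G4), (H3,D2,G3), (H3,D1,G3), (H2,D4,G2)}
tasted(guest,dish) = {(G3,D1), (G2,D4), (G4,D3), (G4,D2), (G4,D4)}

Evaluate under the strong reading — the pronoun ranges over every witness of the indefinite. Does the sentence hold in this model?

"him" takes "a guest" as antecedent and "it" takes "a dish"; both are donkey pronouns co-varying with the restrictor.
Strong reading: for every (h,d,g) with served(h,d,g), tasted(g,d).
Restrictor triples: (H1,D2,G4)→tasted(G4,D2) ✓  (H1,D3,G4)→tasted(G4,D3) ✓  (H2,D2,G3)→tasted(G3,D2) ✗  (H2,D4,G2)→tasted(G2,D4) ✓  (H3,D1,G3)→tasted(G3,D1) ✓  (H3,D2,G3)→tasted(G3,D2) ✗  (H3,D3,G4)→tasted(G4,D3) ✓
Counterexample: (H2,D2,G3) — tasted(G3,D2) does not hold.

False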